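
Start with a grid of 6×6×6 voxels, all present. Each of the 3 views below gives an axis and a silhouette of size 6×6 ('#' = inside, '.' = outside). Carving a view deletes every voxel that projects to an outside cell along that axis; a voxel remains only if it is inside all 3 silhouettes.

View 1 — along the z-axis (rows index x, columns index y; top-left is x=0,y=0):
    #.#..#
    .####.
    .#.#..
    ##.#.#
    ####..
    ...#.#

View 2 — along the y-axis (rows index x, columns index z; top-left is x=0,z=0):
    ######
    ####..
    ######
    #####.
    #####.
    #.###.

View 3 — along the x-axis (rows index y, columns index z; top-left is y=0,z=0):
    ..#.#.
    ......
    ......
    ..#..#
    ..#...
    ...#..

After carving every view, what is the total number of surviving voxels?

start: 6×6×6 = 216 voxels
V1 z: intersect with XY mask (19 set) -- 114 left
V2 y: intersect with XZ mask (30 set) -- 94 left
V3 x: intersect with YZ mask (6 set) -- 16 left

16 voxels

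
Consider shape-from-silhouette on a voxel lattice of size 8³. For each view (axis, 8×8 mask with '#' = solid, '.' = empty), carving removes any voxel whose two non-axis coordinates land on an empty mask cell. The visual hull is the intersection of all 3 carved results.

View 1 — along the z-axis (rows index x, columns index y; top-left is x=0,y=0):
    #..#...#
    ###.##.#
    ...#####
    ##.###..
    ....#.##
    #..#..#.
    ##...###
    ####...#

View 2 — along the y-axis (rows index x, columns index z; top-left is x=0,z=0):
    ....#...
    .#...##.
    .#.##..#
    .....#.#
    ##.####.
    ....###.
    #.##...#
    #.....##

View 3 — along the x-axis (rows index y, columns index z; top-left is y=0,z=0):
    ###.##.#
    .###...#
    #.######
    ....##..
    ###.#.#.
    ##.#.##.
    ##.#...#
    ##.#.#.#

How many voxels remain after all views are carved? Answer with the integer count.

start: 8×8×8 = 512 voxels
  1. axis=2 (XY plane), |mask|=35  ⇒  voxels=280
  2. axis=1 (XZ plane), |mask|=26  ⇒  voxels=113
  3. axis=0 (YZ plane), |mask|=38  ⇒  voxels=67

67 voxels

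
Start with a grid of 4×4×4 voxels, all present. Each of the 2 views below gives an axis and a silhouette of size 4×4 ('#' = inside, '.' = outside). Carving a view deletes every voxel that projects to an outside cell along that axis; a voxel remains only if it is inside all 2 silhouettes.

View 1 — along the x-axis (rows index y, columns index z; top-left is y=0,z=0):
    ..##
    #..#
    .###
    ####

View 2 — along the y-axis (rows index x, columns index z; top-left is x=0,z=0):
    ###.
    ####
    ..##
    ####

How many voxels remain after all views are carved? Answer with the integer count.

full grid |V| = 64
after view 1 [x-axis, 11 of 16 cells solid] → remaining = 44
after view 2 [y-axis, 13 of 16 cells solid] → remaining = 36

remaining voxels: 36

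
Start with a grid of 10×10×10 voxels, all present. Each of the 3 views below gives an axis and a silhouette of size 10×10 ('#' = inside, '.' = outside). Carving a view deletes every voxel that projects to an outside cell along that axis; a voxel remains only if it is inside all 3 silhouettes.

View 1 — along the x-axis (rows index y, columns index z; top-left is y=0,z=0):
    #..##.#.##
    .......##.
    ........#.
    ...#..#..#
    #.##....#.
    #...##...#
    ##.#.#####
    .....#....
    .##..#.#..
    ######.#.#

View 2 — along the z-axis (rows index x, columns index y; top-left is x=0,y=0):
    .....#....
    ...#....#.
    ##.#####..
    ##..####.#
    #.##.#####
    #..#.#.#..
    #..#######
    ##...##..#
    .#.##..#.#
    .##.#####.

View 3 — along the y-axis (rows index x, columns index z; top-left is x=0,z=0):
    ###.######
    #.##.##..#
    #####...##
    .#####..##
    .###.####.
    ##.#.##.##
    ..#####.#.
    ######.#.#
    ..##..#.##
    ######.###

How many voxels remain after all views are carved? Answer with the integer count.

before carving: 1000 voxels (10×10×10)
step 1: project along x, AND mask (41/100) → |grid| = 410
step 2: project along z, AND mask (54/100) → |grid| = 229
step 3: project along y, AND mask (71/100) → |grid| = 165

165 voxels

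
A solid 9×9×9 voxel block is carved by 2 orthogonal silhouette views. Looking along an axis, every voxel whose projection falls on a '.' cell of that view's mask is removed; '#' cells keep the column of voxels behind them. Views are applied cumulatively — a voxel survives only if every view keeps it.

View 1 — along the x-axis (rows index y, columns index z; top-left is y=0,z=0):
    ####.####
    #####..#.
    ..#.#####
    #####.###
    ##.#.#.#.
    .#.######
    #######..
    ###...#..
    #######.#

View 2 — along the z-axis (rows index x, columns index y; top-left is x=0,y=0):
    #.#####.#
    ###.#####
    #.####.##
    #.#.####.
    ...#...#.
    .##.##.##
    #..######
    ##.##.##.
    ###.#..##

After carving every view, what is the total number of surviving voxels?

remaining voxels: 353

initial block: 9^3 = 729
step 1: project along x, AND mask (59/81) → |grid| = 531
step 2: project along z, AND mask (55/81) → |grid| = 353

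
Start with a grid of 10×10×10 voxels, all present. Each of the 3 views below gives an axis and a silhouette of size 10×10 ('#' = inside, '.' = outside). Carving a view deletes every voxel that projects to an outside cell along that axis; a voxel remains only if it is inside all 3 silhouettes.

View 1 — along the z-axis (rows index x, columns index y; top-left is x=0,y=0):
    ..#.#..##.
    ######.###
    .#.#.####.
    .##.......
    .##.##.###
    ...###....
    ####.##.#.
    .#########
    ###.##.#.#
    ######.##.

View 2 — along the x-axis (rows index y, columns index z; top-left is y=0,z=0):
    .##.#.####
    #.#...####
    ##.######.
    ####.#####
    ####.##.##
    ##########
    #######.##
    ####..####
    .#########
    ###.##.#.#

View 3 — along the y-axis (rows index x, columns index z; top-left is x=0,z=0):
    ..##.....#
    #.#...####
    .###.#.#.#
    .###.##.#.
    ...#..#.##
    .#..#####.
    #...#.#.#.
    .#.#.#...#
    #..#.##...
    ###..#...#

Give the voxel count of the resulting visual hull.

before carving: 1000 voxels (10×10×10)
V1 z: intersect with XY mask (62 set) -- 620 left
V2 x: intersect with YZ mask (81 set) -- 504 left
V3 y: intersect with XZ mask (48 set) -- 240 left

240 voxels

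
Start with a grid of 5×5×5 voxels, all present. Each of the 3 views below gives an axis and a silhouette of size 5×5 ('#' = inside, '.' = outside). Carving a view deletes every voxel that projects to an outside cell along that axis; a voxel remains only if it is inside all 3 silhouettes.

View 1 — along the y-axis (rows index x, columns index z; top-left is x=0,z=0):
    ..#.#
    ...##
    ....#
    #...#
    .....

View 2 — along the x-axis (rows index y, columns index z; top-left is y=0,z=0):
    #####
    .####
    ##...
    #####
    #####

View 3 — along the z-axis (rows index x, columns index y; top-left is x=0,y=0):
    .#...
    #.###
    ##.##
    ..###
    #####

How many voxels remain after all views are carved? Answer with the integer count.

before carving: 125 voxels (5×5×5)
V1 y: intersect with XZ mask (7 set) -- 35 left
V2 x: intersect with YZ mask (21 set) -- 28 left
V3 z: intersect with XY mask (17 set) -- 17 left

remaining voxels: 17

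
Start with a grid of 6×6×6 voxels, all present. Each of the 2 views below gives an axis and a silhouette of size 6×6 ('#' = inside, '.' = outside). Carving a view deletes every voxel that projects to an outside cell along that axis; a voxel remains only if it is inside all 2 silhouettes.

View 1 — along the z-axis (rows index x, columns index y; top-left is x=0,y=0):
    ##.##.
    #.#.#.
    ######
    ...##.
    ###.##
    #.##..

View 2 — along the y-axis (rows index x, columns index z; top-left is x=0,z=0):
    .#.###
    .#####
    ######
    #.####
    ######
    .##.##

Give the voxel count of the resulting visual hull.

initial block: 6^3 = 216
  1. axis=2 (XY plane), |mask|=23  ⇒  voxels=138
  2. axis=1 (XZ plane), |mask|=30  ⇒  voxels=119

voxel count = 119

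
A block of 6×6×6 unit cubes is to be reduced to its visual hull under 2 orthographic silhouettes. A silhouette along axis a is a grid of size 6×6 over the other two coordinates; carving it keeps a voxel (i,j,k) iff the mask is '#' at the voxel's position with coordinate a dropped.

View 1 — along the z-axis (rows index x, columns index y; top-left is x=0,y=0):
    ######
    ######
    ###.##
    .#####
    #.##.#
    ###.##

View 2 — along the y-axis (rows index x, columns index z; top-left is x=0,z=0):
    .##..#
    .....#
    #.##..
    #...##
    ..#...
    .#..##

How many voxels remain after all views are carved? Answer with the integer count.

full grid |V| = 216
V1 z: intersect with XY mask (31 set) -- 186 left
V2 y: intersect with XZ mask (14 set) -- 73 left

remaining voxels: 73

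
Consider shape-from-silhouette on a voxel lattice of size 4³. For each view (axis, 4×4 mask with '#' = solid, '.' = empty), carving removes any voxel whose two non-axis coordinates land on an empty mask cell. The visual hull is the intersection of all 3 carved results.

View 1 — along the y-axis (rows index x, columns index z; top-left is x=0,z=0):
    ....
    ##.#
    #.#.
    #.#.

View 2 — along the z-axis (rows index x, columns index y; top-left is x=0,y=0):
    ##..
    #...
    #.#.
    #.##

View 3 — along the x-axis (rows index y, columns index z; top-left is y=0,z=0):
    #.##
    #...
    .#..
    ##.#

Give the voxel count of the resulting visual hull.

7 voxels

before carving: 64 voxels (4×4×4)
V1 y: intersect with XZ mask (7 set) -- 28 left
V2 z: intersect with XY mask (8 set) -- 13 left
V3 x: intersect with YZ mask (8 set) -- 7 left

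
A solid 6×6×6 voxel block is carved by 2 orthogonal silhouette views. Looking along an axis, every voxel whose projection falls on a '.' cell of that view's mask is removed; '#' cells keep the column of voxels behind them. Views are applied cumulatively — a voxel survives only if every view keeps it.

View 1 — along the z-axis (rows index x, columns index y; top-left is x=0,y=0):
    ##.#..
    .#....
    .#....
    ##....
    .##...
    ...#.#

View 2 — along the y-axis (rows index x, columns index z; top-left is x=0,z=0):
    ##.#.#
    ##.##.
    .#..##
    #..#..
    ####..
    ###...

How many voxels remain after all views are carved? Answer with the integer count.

remaining voxels: 37

start: 6×6×6 = 216 voxels
V1 z: intersect with XY mask (11 set) -- 66 left
V2 y: intersect with XZ mask (20 set) -- 37 left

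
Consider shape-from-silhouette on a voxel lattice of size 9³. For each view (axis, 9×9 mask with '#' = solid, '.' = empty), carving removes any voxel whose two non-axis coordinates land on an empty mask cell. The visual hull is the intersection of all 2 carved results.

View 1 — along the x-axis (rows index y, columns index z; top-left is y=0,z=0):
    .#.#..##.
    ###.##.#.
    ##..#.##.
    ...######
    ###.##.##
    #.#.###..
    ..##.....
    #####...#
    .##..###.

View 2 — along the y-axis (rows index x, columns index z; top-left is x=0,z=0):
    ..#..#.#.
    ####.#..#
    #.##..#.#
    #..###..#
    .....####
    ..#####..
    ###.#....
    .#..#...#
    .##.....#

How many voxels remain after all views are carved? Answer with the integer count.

full grid |V| = 729
step 1: project along x, AND mask (46/81) → |grid| = 414
step 2: project along y, AND mask (38/81) → |grid| = 190

190 voxels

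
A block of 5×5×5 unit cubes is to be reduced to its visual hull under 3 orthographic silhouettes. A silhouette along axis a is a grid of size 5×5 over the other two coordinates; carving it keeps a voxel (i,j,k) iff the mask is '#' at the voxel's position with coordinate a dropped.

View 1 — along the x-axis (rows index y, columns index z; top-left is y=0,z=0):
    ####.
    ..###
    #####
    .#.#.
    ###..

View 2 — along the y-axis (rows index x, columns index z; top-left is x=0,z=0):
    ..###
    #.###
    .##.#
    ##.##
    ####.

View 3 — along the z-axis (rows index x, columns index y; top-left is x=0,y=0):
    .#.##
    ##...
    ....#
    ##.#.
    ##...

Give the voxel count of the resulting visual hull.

|visual hull| = 26

start: 5×5×5 = 125 voxels
V1 x: intersect with YZ mask (17 set) -- 85 left
V2 y: intersect with XZ mask (18 set) -- 61 left
V3 z: intersect with XY mask (11 set) -- 26 left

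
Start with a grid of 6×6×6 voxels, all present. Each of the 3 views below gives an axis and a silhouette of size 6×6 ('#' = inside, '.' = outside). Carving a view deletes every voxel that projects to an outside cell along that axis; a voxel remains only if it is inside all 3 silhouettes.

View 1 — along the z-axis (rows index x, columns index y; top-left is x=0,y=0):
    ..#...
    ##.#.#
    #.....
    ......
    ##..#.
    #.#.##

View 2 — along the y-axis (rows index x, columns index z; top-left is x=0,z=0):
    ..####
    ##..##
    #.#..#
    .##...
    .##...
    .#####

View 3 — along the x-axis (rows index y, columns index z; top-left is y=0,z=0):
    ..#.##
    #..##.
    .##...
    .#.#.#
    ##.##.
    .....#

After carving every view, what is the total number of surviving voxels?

initial block: 6^3 = 216
  1. axis=2 (XY plane), |mask|=13  ⇒  voxels=78
  2. axis=1 (XZ plane), |mask|=20  ⇒  voxels=49
  3. axis=0 (YZ plane), |mask|=16  ⇒  voxels=21

remaining voxels: 21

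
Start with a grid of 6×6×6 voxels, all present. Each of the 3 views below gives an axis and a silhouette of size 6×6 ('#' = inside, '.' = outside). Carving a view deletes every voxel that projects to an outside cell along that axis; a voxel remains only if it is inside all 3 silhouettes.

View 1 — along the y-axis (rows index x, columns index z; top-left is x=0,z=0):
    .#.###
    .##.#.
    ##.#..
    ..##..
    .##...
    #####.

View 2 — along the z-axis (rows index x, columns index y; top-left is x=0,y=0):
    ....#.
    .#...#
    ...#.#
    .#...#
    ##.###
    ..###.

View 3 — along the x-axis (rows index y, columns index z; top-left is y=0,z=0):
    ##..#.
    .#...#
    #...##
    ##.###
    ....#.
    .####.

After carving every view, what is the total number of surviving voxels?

initial block: 6^3 = 216
after view 1 [y-axis, 19 of 36 cells solid] → remaining = 114
after view 2 [z-axis, 15 of 36 cells solid] → remaining = 45
after view 3 [x-axis, 18 of 36 cells solid] → remaining = 24

voxel count = 24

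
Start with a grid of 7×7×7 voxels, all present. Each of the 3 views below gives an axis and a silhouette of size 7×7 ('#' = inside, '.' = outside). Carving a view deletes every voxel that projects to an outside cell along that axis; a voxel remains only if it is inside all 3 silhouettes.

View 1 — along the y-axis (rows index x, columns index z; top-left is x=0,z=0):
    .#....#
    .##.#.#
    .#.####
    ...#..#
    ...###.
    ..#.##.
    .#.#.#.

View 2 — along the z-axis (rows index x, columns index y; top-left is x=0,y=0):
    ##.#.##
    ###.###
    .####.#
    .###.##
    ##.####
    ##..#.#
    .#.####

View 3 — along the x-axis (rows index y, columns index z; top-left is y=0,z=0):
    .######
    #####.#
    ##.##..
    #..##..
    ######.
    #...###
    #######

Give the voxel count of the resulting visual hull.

full grid |V| = 343
after view 1 [y-axis, 22 of 49 cells solid] → remaining = 154
after view 2 [z-axis, 36 of 49 cells solid] → remaining = 114
after view 3 [x-axis, 36 of 49 cells solid] → remaining = 87

|visual hull| = 87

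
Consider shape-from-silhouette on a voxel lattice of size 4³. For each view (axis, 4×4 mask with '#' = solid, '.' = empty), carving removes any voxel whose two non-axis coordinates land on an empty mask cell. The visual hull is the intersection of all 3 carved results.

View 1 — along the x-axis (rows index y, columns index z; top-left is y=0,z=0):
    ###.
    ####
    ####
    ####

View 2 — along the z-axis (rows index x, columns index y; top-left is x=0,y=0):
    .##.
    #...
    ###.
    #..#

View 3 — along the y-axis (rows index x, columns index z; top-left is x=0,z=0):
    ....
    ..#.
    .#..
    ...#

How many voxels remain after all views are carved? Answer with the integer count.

before carving: 64 voxels (4×4×4)
V1 x: intersect with YZ mask (15 set) -- 60 left
V2 z: intersect with XY mask (8 set) -- 29 left
V3 y: intersect with XZ mask (3 set) -- 5 left

5 voxels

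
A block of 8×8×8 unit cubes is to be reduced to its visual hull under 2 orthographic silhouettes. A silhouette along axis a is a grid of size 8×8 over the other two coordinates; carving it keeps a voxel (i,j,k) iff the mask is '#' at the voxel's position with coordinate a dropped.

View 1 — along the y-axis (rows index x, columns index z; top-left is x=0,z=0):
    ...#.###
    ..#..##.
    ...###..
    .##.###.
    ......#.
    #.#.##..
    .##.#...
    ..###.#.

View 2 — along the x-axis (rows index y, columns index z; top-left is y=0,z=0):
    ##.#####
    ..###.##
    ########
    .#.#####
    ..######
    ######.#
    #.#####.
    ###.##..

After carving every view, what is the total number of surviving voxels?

initial block: 8^3 = 512
step 1: project along y, AND mask (27/64) → |grid| = 216
step 2: project along x, AND mask (50/64) → |grid| = 177

remaining voxels: 177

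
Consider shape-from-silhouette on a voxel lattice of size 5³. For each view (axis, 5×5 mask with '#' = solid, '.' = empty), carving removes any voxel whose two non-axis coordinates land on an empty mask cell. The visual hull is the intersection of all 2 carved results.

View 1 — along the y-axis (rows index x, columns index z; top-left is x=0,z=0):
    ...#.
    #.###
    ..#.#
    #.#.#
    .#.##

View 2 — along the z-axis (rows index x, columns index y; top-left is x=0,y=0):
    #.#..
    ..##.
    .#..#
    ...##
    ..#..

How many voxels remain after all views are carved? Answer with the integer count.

start: 5×5×5 = 125 voxels
step 1: project along y, AND mask (13/25) → |grid| = 65
step 2: project along z, AND mask (9/25) → |grid| = 23

voxel count = 23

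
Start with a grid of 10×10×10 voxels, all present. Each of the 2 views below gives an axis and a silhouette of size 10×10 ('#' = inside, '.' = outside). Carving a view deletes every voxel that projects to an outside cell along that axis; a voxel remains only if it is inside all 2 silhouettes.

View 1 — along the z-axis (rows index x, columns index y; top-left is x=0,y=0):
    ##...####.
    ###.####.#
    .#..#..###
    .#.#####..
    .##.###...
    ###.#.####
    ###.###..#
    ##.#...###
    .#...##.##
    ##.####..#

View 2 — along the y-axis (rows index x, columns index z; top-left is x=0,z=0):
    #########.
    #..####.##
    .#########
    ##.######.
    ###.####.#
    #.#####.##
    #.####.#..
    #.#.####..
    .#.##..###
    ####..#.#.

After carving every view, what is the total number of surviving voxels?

initial block: 10^3 = 1000
V1 z: intersect with XY mask (63 set) -- 630 left
V2 y: intersect with XZ mask (73 set) -- 457 left

remaining voxels: 457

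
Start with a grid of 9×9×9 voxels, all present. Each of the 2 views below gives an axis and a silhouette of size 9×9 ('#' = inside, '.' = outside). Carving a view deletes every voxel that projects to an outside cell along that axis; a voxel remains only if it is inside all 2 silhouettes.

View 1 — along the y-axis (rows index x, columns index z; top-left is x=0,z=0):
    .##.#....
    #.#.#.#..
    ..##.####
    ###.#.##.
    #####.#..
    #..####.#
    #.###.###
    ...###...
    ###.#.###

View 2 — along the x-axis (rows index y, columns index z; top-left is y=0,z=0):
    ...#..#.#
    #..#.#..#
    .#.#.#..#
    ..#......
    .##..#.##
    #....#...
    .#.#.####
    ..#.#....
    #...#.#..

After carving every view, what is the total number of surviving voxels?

|visual hull| = 151

full grid |V| = 729
  1. axis=1 (XZ plane), |mask|=48  ⇒  voxels=432
  2. axis=0 (YZ plane), |mask|=30  ⇒  voxels=151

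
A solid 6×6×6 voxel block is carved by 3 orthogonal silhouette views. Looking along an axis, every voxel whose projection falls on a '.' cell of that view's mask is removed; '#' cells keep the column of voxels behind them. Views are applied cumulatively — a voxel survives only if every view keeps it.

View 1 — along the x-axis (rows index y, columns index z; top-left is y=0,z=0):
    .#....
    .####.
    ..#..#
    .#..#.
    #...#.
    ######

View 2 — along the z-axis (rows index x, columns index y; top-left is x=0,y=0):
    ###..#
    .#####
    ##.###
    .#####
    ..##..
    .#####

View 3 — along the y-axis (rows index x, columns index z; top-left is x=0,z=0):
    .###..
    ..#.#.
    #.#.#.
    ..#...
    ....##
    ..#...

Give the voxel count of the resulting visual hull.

remaining voxels: 31

before carving: 216 voxels (6×6×6)
V1 x: intersect with YZ mask (17 set) -- 102 left
V2 z: intersect with XY mask (26 set) -- 80 left
V3 y: intersect with XZ mask (12 set) -- 31 left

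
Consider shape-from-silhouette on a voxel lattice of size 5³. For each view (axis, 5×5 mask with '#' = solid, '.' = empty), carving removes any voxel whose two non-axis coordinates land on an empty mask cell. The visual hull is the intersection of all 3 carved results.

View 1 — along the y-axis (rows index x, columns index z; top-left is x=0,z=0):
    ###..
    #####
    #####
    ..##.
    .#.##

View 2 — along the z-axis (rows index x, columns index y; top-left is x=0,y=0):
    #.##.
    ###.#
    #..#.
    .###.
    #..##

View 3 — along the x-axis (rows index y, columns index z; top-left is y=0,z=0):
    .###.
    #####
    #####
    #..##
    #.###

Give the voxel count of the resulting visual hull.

|visual hull| = 40

initial block: 5^3 = 125
V1 y: intersect with XZ mask (18 set) -- 90 left
V2 z: intersect with XY mask (15 set) -- 54 left
V3 x: intersect with YZ mask (20 set) -- 40 left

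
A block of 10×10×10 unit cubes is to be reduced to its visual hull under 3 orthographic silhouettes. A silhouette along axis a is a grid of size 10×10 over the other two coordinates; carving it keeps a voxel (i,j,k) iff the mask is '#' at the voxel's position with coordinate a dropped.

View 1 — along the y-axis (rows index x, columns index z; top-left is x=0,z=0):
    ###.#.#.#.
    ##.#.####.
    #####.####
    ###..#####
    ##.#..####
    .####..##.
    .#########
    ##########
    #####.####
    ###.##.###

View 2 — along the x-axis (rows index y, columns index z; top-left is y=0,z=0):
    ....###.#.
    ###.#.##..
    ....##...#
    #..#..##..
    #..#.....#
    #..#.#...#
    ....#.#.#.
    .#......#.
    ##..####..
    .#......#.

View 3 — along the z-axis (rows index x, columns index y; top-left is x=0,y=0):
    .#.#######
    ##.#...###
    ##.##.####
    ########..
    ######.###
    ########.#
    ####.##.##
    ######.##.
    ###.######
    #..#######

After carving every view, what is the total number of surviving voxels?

initial block: 10^3 = 1000
V1 y: intersect with XZ mask (79 set) -- 790 left
V2 x: intersect with YZ mask (37 set) -- 292 left
V3 z: intersect with XY mask (81 set) -- 242 left

242 voxels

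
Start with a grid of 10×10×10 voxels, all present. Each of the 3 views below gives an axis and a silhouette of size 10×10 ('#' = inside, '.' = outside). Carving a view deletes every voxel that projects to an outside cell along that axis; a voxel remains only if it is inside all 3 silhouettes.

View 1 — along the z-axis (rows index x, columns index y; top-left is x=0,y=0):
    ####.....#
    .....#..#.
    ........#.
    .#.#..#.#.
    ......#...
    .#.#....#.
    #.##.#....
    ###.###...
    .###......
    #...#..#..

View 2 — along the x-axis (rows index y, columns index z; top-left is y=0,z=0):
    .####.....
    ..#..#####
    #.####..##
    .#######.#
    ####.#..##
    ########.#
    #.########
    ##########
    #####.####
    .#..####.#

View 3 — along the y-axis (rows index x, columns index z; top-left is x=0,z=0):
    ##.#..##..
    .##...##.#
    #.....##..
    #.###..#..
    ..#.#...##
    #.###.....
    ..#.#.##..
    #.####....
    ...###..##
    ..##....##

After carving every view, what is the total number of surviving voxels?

remaining voxels: 112

initial block: 10^3 = 1000
after view 1 [z-axis, 32 of 100 cells solid] → remaining = 320
after view 2 [x-axis, 75 of 100 cells solid] → remaining = 234
after view 3 [y-axis, 44 of 100 cells solid] → remaining = 112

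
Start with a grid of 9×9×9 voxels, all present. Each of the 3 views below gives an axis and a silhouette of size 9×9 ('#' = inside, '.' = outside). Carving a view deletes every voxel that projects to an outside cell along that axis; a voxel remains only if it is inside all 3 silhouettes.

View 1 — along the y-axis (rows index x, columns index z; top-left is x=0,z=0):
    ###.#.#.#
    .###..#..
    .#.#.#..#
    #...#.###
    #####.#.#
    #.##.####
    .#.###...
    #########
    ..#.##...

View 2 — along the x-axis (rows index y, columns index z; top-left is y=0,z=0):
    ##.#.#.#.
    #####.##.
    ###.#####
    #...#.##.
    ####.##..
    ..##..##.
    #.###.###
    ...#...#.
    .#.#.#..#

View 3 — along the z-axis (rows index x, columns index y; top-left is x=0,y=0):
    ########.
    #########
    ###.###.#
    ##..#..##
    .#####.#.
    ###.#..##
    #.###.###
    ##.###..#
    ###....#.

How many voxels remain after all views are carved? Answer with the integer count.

voxel count = 179

initial block: 9^3 = 729
V1 y: intersect with XZ mask (49 set) -- 441 left
V2 x: intersect with YZ mask (47 set) -- 251 left
V3 z: intersect with XY mask (58 set) -- 179 left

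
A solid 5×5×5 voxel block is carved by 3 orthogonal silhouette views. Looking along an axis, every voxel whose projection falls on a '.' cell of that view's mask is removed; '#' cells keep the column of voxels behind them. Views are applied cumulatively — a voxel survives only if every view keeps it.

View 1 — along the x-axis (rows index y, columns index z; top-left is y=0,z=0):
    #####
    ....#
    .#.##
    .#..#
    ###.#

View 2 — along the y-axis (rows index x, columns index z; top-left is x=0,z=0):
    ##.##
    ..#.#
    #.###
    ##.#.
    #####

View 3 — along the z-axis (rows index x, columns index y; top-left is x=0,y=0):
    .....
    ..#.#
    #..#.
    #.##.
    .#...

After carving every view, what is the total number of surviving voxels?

15 voxels

start: 5×5×5 = 125 voxels
carve view 1 (along x, YZ-mask fill 15/25): 75 voxels remain
carve view 2 (along y, XZ-mask fill 18/25): 54 voxels remain
carve view 3 (along z, XY-mask fill 8/25): 15 voxels remain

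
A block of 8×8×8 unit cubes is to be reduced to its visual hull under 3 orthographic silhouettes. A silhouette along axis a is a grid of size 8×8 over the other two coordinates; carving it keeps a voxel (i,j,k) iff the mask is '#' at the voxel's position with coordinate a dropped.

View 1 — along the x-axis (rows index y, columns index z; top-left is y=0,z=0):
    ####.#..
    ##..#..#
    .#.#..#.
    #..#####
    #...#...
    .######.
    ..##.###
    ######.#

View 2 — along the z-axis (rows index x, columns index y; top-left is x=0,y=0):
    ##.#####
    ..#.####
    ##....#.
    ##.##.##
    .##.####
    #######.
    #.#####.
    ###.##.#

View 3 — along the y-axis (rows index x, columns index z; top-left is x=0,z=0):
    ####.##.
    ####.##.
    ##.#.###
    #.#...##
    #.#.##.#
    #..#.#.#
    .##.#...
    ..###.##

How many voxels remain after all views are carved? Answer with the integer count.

full grid |V| = 512
step 1: project along x, AND mask (38/64) → |grid| = 304
step 2: project along z, AND mask (46/64) → |grid| = 213
step 3: project along y, AND mask (39/64) → |grid| = 125

voxel count = 125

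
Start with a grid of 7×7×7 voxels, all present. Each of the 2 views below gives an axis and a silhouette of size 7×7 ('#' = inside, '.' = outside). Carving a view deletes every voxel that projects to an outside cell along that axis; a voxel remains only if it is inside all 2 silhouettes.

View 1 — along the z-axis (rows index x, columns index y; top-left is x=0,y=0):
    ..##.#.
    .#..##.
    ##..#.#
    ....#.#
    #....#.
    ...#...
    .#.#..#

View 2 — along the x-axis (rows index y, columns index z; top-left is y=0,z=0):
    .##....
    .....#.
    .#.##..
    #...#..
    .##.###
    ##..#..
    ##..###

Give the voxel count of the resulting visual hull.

55 voxels

initial block: 7^3 = 343
step 1: project along z, AND mask (18/49) → |grid| = 126
step 2: project along x, AND mask (21/49) → |grid| = 55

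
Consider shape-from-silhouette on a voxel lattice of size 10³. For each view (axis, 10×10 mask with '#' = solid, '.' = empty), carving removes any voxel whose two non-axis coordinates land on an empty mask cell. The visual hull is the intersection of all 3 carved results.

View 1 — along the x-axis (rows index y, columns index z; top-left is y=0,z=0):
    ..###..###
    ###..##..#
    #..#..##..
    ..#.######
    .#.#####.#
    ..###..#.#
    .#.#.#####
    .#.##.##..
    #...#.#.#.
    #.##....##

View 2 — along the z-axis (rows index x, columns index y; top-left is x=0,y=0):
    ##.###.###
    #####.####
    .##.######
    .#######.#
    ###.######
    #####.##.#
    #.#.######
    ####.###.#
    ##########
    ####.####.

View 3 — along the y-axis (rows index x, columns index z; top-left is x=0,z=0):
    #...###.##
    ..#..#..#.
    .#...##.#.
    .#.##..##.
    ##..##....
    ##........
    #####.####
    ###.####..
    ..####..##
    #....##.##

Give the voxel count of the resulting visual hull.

|visual hull| = 227

initial block: 10^3 = 1000
carve view 1 (along x, YZ-mask fill 56/100): 560 voxels remain
carve view 2 (along z, XY-mask fill 84/100): 469 voxels remain
carve view 3 (along y, XZ-mask fill 51/100): 227 voxels remain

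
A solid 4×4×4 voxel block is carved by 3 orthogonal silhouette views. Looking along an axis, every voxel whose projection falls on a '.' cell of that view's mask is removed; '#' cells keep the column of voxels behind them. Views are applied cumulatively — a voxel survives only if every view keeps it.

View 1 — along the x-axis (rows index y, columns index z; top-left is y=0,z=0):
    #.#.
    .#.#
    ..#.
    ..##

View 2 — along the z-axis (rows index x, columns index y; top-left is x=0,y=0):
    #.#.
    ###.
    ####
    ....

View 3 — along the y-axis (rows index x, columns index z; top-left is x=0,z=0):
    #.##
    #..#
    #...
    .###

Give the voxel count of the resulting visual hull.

initial block: 4^3 = 64
carve view 1 (along x, YZ-mask fill 7/16): 28 voxels remain
carve view 2 (along z, XY-mask fill 9/16): 15 voxels remain
carve view 3 (along y, XZ-mask fill 9/16): 6 voxels remain

voxel count = 6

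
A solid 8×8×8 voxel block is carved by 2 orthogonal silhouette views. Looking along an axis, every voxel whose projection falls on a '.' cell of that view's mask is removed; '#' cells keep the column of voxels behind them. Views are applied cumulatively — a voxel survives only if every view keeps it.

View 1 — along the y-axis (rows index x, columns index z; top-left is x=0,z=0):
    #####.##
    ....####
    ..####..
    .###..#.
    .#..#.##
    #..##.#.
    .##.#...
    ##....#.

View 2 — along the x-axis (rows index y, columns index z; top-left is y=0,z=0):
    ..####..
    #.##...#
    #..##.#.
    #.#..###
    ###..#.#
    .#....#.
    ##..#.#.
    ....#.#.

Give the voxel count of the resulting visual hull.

remaining voxels: 127

before carving: 512 voxels (8×8×8)
V1 y: intersect with XZ mask (33 set) -- 264 left
V2 x: intersect with YZ mask (30 set) -- 127 left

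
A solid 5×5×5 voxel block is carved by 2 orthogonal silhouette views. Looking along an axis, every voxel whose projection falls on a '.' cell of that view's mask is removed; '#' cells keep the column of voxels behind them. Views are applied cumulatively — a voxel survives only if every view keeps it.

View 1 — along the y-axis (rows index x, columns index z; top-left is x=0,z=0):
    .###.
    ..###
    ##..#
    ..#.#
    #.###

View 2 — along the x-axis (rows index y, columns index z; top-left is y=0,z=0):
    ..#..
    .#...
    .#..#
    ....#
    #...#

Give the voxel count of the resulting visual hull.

|visual hull| = 22

before carving: 125 voxels (5×5×5)
carve view 1 (along y, XZ-mask fill 15/25): 75 voxels remain
carve view 2 (along x, YZ-mask fill 7/25): 22 voxels remain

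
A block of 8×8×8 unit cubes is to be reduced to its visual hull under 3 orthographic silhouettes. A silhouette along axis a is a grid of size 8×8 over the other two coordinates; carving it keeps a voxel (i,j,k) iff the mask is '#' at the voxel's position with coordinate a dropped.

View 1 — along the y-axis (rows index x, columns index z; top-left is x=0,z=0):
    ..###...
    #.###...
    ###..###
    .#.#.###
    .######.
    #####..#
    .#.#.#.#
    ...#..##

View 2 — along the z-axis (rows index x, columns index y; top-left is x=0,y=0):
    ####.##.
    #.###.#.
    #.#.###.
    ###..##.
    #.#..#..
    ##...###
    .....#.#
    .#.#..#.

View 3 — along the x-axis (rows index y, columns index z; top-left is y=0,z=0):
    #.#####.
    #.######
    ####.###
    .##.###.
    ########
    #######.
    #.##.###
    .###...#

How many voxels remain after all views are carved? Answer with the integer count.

before carving: 512 voxels (8×8×8)
  1. axis=1 (XZ plane), |mask|=37  ⇒  voxels=296
  2. axis=2 (XY plane), |mask|=34  ⇒  voxels=158
  3. axis=0 (YZ plane), |mask|=50  ⇒  voxels=128

voxel count = 128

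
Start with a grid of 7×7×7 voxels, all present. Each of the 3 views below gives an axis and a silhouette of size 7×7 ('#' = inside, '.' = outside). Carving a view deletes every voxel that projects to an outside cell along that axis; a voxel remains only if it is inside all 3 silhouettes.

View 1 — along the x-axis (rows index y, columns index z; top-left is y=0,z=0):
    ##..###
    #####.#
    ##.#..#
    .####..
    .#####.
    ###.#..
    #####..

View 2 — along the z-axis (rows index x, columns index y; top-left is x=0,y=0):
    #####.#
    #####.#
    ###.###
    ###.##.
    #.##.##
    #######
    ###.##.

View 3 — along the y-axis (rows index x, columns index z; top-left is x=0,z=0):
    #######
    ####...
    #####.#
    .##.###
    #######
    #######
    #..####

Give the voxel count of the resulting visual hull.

full grid |V| = 343
  1. axis=0 (YZ plane), |mask|=33  ⇒  voxels=231
  2. axis=2 (XY plane), |mask|=40  ⇒  voxels=190
  3. axis=1 (XZ plane), |mask|=41  ⇒  voxels=163

voxel count = 163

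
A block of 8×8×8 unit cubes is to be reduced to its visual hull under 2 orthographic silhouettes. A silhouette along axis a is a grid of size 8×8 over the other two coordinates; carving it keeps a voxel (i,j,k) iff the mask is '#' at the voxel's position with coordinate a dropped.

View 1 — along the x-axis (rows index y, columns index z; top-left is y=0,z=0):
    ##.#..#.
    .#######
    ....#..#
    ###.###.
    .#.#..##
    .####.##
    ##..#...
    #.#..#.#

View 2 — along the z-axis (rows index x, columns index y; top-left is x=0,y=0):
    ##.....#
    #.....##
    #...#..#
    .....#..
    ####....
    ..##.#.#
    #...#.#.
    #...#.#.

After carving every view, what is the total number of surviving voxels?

start: 8×8×8 = 512 voxels
step 1: project along x, AND mask (36/64) → |grid| = 288
step 2: project along z, AND mask (24/64) → |grid| = 103

remaining voxels: 103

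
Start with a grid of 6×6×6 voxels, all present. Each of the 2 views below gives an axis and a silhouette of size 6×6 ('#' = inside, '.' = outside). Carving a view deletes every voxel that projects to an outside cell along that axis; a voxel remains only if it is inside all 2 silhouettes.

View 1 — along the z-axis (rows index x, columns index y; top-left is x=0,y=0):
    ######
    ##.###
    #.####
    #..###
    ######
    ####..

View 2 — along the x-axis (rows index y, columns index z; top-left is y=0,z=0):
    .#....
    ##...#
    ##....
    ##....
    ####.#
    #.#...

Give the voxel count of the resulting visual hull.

73 voxels

start: 6×6×6 = 216 voxels
  1. axis=2 (XY plane), |mask|=30  ⇒  voxels=180
  2. axis=0 (YZ plane), |mask|=15  ⇒  voxels=73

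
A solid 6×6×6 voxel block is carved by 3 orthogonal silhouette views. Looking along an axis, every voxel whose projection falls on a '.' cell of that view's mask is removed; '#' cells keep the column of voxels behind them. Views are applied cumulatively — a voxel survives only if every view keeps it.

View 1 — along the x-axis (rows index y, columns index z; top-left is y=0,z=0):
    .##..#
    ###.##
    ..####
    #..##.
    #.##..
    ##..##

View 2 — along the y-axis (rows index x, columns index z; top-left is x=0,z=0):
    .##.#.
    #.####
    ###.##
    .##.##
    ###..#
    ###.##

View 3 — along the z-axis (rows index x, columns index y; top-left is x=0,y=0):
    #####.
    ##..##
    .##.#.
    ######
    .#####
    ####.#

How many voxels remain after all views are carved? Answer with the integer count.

|visual hull| = 75

start: 6×6×6 = 216 voxels
step 1: project along x, AND mask (22/36) → |grid| = 132
step 2: project along y, AND mask (26/36) → |grid| = 98
step 3: project along z, AND mask (28/36) → |grid| = 75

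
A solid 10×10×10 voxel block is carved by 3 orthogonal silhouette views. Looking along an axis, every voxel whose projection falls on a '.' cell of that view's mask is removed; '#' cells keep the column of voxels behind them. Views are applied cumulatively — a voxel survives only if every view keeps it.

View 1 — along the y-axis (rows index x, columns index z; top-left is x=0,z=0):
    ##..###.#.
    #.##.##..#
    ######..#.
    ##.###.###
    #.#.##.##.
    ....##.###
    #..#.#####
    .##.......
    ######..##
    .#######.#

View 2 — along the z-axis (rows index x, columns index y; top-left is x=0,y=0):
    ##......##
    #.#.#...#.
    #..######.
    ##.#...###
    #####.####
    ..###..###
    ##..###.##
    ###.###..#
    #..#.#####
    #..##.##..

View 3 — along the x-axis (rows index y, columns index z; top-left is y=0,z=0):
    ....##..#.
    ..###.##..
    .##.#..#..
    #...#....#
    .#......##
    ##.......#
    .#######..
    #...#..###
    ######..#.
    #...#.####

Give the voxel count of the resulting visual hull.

190 voxels

full grid |V| = 1000
[1] y-view keeps 63 columns → grid now 630
[2] z-view keeps 62 columns → grid now 388
[3] x-view keeps 46 columns → grid now 190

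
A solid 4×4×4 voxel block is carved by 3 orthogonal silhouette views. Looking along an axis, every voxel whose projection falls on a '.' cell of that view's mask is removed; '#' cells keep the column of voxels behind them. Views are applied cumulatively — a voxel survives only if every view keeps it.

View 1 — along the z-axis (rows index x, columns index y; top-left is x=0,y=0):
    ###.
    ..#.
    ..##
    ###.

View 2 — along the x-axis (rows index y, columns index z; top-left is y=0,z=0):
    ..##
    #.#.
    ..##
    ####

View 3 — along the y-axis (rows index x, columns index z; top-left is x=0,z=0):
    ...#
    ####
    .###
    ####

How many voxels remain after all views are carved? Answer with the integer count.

voxel count = 15

start: 4×4×4 = 64 voxels
carve view 1 (along z, XY-mask fill 9/16): 36 voxels remain
carve view 2 (along x, YZ-mask fill 10/16): 20 voxels remain
carve view 3 (along y, XZ-mask fill 12/16): 15 voxels remain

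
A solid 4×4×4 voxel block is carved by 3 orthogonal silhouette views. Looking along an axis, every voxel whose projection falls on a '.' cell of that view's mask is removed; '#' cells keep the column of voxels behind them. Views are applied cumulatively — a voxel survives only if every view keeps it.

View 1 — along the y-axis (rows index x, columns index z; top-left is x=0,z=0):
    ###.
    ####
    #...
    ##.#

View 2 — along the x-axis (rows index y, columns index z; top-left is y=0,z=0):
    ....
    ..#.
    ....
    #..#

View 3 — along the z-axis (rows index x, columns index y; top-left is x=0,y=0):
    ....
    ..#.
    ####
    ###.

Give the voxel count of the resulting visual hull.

before carving: 64 voxels (4×4×4)
carve view 1 (along y, XZ-mask fill 11/16): 44 voxels remain
carve view 2 (along x, YZ-mask fill 3/16): 8 voxels remain
carve view 3 (along z, XY-mask fill 8/16): 1 voxels remain

voxel count = 1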